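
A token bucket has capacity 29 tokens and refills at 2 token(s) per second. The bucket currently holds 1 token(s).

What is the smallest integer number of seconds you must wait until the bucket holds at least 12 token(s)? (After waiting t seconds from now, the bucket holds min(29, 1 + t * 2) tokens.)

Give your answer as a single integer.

Need 1 + t * 2 >= 12, so t >= 11/2.
Smallest integer t = ceil(11/2) = 6.

Answer: 6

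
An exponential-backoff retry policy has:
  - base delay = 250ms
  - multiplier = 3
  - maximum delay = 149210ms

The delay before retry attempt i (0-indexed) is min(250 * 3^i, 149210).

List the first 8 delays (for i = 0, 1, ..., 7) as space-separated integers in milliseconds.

Computing each delay:
  i=0: min(250*3^0, 149210) = 250
  i=1: min(250*3^1, 149210) = 750
  i=2: min(250*3^2, 149210) = 2250
  i=3: min(250*3^3, 149210) = 6750
  i=4: min(250*3^4, 149210) = 20250
  i=5: min(250*3^5, 149210) = 60750
  i=6: min(250*3^6, 149210) = 149210
  i=7: min(250*3^7, 149210) = 149210

Answer: 250 750 2250 6750 20250 60750 149210 149210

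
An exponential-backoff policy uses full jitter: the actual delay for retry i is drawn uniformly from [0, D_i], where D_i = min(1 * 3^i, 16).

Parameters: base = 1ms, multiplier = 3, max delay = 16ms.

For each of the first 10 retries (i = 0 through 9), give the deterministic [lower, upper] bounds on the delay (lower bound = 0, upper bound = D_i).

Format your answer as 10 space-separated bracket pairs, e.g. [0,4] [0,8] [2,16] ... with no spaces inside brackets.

Answer: [0,1] [0,3] [0,9] [0,16] [0,16] [0,16] [0,16] [0,16] [0,16] [0,16]

Derivation:
Computing bounds per retry:
  i=0: D_i=min(1*3^0,16)=1, bounds=[0,1]
  i=1: D_i=min(1*3^1,16)=3, bounds=[0,3]
  i=2: D_i=min(1*3^2,16)=9, bounds=[0,9]
  i=3: D_i=min(1*3^3,16)=16, bounds=[0,16]
  i=4: D_i=min(1*3^4,16)=16, bounds=[0,16]
  i=5: D_i=min(1*3^5,16)=16, bounds=[0,16]
  i=6: D_i=min(1*3^6,16)=16, bounds=[0,16]
  i=7: D_i=min(1*3^7,16)=16, bounds=[0,16]
  i=8: D_i=min(1*3^8,16)=16, bounds=[0,16]
  i=9: D_i=min(1*3^9,16)=16, bounds=[0,16]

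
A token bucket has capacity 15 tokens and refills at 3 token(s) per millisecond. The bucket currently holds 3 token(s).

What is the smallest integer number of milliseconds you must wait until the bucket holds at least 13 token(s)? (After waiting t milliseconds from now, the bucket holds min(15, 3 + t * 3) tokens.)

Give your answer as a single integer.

Answer: 4

Derivation:
Need 3 + t * 3 >= 13, so t >= 10/3.
Smallest integer t = ceil(10/3) = 4.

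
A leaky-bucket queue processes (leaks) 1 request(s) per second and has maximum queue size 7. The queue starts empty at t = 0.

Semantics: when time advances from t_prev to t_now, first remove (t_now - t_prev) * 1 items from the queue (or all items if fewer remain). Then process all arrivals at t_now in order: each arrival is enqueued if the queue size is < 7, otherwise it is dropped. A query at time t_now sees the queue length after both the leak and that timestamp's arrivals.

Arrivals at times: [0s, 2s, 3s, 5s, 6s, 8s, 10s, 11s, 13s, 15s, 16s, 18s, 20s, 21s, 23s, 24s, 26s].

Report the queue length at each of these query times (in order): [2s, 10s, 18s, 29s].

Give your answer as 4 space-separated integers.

Answer: 1 1 1 0

Derivation:
Queue lengths at query times:
  query t=2s: backlog = 1
  query t=10s: backlog = 1
  query t=18s: backlog = 1
  query t=29s: backlog = 0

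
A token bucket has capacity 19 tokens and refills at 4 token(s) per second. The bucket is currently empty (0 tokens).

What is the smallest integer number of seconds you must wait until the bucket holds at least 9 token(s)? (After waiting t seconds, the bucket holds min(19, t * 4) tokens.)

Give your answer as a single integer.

Answer: 3

Derivation:
Need t * 4 >= 9, so t >= 9/4.
Smallest integer t = ceil(9/4) = 3.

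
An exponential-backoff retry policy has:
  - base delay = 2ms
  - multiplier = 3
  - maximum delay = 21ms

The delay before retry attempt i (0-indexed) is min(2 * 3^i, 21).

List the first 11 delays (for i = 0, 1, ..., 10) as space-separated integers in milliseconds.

Answer: 2 6 18 21 21 21 21 21 21 21 21

Derivation:
Computing each delay:
  i=0: min(2*3^0, 21) = 2
  i=1: min(2*3^1, 21) = 6
  i=2: min(2*3^2, 21) = 18
  i=3: min(2*3^3, 21) = 21
  i=4: min(2*3^4, 21) = 21
  i=5: min(2*3^5, 21) = 21
  i=6: min(2*3^6, 21) = 21
  i=7: min(2*3^7, 21) = 21
  i=8: min(2*3^8, 21) = 21
  i=9: min(2*3^9, 21) = 21
  i=10: min(2*3^10, 21) = 21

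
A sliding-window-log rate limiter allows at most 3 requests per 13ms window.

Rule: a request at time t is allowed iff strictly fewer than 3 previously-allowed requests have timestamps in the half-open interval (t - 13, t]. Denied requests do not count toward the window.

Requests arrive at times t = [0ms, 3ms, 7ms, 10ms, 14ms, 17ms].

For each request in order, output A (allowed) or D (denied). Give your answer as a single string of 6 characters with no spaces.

Answer: AAADAA

Derivation:
Tracking allowed requests in the window:
  req#1 t=0ms: ALLOW
  req#2 t=3ms: ALLOW
  req#3 t=7ms: ALLOW
  req#4 t=10ms: DENY
  req#5 t=14ms: ALLOW
  req#6 t=17ms: ALLOW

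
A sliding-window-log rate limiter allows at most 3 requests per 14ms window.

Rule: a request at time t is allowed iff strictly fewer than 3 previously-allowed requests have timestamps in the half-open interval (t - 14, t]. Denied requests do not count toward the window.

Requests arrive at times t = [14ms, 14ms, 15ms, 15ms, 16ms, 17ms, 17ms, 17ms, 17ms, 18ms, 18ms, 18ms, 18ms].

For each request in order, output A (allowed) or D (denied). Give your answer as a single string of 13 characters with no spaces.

Answer: AAADDDDDDDDDD

Derivation:
Tracking allowed requests in the window:
  req#1 t=14ms: ALLOW
  req#2 t=14ms: ALLOW
  req#3 t=15ms: ALLOW
  req#4 t=15ms: DENY
  req#5 t=16ms: DENY
  req#6 t=17ms: DENY
  req#7 t=17ms: DENY
  req#8 t=17ms: DENY
  req#9 t=17ms: DENY
  req#10 t=18ms: DENY
  req#11 t=18ms: DENY
  req#12 t=18ms: DENY
  req#13 t=18ms: DENY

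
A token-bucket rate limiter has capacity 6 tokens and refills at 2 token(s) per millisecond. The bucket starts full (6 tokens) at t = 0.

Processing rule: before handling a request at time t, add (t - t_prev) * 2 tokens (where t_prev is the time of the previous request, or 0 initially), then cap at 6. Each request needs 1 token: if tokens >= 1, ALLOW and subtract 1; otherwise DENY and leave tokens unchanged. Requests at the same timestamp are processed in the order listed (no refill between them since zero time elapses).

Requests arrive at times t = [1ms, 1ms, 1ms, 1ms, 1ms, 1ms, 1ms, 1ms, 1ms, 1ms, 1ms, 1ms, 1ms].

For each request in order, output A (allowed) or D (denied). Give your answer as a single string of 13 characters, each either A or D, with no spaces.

Answer: AAAAAADDDDDDD

Derivation:
Simulating step by step:
  req#1 t=1ms: ALLOW
  req#2 t=1ms: ALLOW
  req#3 t=1ms: ALLOW
  req#4 t=1ms: ALLOW
  req#5 t=1ms: ALLOW
  req#6 t=1ms: ALLOW
  req#7 t=1ms: DENY
  req#8 t=1ms: DENY
  req#9 t=1ms: DENY
  req#10 t=1ms: DENY
  req#11 t=1ms: DENY
  req#12 t=1ms: DENY
  req#13 t=1ms: DENY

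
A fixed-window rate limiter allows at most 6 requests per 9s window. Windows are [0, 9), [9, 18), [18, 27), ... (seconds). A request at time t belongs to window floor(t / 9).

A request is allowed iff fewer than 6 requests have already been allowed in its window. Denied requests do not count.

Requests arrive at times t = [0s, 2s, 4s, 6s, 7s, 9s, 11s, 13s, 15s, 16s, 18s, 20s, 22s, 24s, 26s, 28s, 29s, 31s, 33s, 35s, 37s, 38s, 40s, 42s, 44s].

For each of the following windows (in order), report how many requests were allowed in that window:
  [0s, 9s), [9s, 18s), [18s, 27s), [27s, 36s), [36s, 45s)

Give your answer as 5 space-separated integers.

Processing requests:
  req#1 t=0s (window 0): ALLOW
  req#2 t=2s (window 0): ALLOW
  req#3 t=4s (window 0): ALLOW
  req#4 t=6s (window 0): ALLOW
  req#5 t=7s (window 0): ALLOW
  req#6 t=9s (window 1): ALLOW
  req#7 t=11s (window 1): ALLOW
  req#8 t=13s (window 1): ALLOW
  req#9 t=15s (window 1): ALLOW
  req#10 t=16s (window 1): ALLOW
  req#11 t=18s (window 2): ALLOW
  req#12 t=20s (window 2): ALLOW
  req#13 t=22s (window 2): ALLOW
  req#14 t=24s (window 2): ALLOW
  req#15 t=26s (window 2): ALLOW
  req#16 t=28s (window 3): ALLOW
  req#17 t=29s (window 3): ALLOW
  req#18 t=31s (window 3): ALLOW
  req#19 t=33s (window 3): ALLOW
  req#20 t=35s (window 3): ALLOW
  req#21 t=37s (window 4): ALLOW
  req#22 t=38s (window 4): ALLOW
  req#23 t=40s (window 4): ALLOW
  req#24 t=42s (window 4): ALLOW
  req#25 t=44s (window 4): ALLOW

Allowed counts by window: 5 5 5 5 5

Answer: 5 5 5 5 5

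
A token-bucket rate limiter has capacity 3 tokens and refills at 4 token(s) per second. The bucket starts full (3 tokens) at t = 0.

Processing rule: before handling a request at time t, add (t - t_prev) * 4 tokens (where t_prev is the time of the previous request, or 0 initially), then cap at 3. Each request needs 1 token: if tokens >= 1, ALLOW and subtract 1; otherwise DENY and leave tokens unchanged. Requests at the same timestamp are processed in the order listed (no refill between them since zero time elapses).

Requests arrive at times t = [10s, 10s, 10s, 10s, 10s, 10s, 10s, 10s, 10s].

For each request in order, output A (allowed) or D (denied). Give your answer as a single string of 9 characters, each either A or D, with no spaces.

Answer: AAADDDDDD

Derivation:
Simulating step by step:
  req#1 t=10s: ALLOW
  req#2 t=10s: ALLOW
  req#3 t=10s: ALLOW
  req#4 t=10s: DENY
  req#5 t=10s: DENY
  req#6 t=10s: DENY
  req#7 t=10s: DENY
  req#8 t=10s: DENY
  req#9 t=10s: DENY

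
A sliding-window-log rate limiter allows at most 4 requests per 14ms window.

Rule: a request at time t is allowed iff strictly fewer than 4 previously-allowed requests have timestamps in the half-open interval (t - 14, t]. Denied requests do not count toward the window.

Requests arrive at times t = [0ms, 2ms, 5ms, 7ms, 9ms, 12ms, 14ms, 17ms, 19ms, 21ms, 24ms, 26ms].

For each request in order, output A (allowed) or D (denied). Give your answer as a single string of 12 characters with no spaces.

Answer: AAAADDAAAADD

Derivation:
Tracking allowed requests in the window:
  req#1 t=0ms: ALLOW
  req#2 t=2ms: ALLOW
  req#3 t=5ms: ALLOW
  req#4 t=7ms: ALLOW
  req#5 t=9ms: DENY
  req#6 t=12ms: DENY
  req#7 t=14ms: ALLOW
  req#8 t=17ms: ALLOW
  req#9 t=19ms: ALLOW
  req#10 t=21ms: ALLOW
  req#11 t=24ms: DENY
  req#12 t=26ms: DENY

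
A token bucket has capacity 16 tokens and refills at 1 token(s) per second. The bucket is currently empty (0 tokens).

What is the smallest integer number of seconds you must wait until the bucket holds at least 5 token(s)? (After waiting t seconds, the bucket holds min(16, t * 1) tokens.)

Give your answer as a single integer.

Answer: 5

Derivation:
Need t * 1 >= 5, so t >= 5/1.
Smallest integer t = ceil(5/1) = 5.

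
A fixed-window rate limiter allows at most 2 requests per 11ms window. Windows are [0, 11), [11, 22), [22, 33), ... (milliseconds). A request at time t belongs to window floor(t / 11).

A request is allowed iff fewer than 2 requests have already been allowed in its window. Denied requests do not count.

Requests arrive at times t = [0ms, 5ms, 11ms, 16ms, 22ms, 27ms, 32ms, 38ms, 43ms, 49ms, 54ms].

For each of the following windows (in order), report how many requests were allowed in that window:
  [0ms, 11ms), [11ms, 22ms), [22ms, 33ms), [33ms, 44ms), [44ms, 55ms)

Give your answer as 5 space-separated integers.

Processing requests:
  req#1 t=0ms (window 0): ALLOW
  req#2 t=5ms (window 0): ALLOW
  req#3 t=11ms (window 1): ALLOW
  req#4 t=16ms (window 1): ALLOW
  req#5 t=22ms (window 2): ALLOW
  req#6 t=27ms (window 2): ALLOW
  req#7 t=32ms (window 2): DENY
  req#8 t=38ms (window 3): ALLOW
  req#9 t=43ms (window 3): ALLOW
  req#10 t=49ms (window 4): ALLOW
  req#11 t=54ms (window 4): ALLOW

Allowed counts by window: 2 2 2 2 2

Answer: 2 2 2 2 2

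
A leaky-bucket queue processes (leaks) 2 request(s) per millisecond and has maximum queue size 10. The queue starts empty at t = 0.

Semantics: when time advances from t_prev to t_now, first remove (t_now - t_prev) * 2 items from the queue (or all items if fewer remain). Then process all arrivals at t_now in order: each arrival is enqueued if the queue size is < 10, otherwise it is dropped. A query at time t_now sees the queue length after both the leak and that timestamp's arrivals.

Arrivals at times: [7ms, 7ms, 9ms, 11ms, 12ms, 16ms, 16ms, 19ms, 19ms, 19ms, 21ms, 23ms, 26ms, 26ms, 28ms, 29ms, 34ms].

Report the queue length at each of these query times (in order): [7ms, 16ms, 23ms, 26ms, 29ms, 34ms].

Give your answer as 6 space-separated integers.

Queue lengths at query times:
  query t=7ms: backlog = 2
  query t=16ms: backlog = 2
  query t=23ms: backlog = 1
  query t=26ms: backlog = 2
  query t=29ms: backlog = 1
  query t=34ms: backlog = 1

Answer: 2 2 1 2 1 1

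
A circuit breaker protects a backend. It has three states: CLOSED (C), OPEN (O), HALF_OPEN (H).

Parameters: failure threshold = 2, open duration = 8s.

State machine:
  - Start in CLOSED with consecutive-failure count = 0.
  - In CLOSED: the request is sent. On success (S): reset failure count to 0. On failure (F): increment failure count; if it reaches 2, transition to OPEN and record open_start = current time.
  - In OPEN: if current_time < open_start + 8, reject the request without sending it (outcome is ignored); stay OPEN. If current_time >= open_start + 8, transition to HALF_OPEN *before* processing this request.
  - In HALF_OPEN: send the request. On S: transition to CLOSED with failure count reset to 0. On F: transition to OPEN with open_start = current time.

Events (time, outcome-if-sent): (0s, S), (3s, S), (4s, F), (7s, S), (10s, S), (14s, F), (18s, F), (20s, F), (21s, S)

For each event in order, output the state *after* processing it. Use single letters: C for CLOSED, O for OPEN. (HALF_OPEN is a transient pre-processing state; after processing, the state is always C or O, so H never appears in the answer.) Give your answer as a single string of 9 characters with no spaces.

Answer: CCCCCCOOO

Derivation:
State after each event:
  event#1 t=0s outcome=S: state=CLOSED
  event#2 t=3s outcome=S: state=CLOSED
  event#3 t=4s outcome=F: state=CLOSED
  event#4 t=7s outcome=S: state=CLOSED
  event#5 t=10s outcome=S: state=CLOSED
  event#6 t=14s outcome=F: state=CLOSED
  event#7 t=18s outcome=F: state=OPEN
  event#8 t=20s outcome=F: state=OPEN
  event#9 t=21s outcome=S: state=OPEN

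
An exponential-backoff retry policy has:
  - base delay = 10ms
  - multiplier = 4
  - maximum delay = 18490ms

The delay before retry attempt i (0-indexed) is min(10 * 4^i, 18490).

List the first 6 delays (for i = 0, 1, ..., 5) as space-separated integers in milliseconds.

Answer: 10 40 160 640 2560 10240

Derivation:
Computing each delay:
  i=0: min(10*4^0, 18490) = 10
  i=1: min(10*4^1, 18490) = 40
  i=2: min(10*4^2, 18490) = 160
  i=3: min(10*4^3, 18490) = 640
  i=4: min(10*4^4, 18490) = 2560
  i=5: min(10*4^5, 18490) = 10240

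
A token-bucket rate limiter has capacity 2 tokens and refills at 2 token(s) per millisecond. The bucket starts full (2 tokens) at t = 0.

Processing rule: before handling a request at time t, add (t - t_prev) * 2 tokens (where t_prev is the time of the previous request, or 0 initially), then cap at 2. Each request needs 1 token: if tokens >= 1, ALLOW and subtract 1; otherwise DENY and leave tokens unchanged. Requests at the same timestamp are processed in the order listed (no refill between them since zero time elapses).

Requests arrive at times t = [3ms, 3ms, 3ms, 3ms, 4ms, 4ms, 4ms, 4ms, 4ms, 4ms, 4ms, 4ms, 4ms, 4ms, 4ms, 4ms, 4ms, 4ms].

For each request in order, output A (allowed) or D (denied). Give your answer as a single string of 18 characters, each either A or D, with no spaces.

Simulating step by step:
  req#1 t=3ms: ALLOW
  req#2 t=3ms: ALLOW
  req#3 t=3ms: DENY
  req#4 t=3ms: DENY
  req#5 t=4ms: ALLOW
  req#6 t=4ms: ALLOW
  req#7 t=4ms: DENY
  req#8 t=4ms: DENY
  req#9 t=4ms: DENY
  req#10 t=4ms: DENY
  req#11 t=4ms: DENY
  req#12 t=4ms: DENY
  req#13 t=4ms: DENY
  req#14 t=4ms: DENY
  req#15 t=4ms: DENY
  req#16 t=4ms: DENY
  req#17 t=4ms: DENY
  req#18 t=4ms: DENY

Answer: AADDAADDDDDDDDDDDD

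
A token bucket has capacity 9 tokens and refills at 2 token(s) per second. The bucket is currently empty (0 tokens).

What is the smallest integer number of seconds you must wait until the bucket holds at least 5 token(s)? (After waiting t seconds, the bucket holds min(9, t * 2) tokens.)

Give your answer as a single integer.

Need t * 2 >= 5, so t >= 5/2.
Smallest integer t = ceil(5/2) = 3.

Answer: 3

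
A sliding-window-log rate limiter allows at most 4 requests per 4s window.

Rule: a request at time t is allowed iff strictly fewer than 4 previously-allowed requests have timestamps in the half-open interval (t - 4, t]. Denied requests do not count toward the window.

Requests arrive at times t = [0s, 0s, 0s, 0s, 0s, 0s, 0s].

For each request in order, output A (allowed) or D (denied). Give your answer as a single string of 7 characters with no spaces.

Tracking allowed requests in the window:
  req#1 t=0s: ALLOW
  req#2 t=0s: ALLOW
  req#3 t=0s: ALLOW
  req#4 t=0s: ALLOW
  req#5 t=0s: DENY
  req#6 t=0s: DENY
  req#7 t=0s: DENY

Answer: AAAADDD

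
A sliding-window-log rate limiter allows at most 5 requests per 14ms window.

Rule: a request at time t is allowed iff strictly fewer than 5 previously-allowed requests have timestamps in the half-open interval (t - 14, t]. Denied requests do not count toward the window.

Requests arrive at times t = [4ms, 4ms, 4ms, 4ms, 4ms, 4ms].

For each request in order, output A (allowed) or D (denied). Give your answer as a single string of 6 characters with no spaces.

Tracking allowed requests in the window:
  req#1 t=4ms: ALLOW
  req#2 t=4ms: ALLOW
  req#3 t=4ms: ALLOW
  req#4 t=4ms: ALLOW
  req#5 t=4ms: ALLOW
  req#6 t=4ms: DENY

Answer: AAAAAD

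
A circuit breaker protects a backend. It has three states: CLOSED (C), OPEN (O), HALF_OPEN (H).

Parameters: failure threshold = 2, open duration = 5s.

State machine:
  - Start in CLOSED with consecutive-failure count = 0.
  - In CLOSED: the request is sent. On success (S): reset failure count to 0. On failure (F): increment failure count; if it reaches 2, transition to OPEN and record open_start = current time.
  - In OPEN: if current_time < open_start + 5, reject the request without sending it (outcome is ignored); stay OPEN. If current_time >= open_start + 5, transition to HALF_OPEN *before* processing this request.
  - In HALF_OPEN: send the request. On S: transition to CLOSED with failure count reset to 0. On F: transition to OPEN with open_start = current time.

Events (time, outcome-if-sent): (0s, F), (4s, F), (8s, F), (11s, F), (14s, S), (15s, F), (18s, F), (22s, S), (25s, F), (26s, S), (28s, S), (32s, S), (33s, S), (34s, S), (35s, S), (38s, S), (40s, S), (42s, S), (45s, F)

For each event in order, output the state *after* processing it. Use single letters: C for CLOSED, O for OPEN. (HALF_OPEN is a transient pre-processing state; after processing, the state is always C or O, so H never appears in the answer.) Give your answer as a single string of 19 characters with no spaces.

Answer: COOOOOOOOOOCCCCCCCC

Derivation:
State after each event:
  event#1 t=0s outcome=F: state=CLOSED
  event#2 t=4s outcome=F: state=OPEN
  event#3 t=8s outcome=F: state=OPEN
  event#4 t=11s outcome=F: state=OPEN
  event#5 t=14s outcome=S: state=OPEN
  event#6 t=15s outcome=F: state=OPEN
  event#7 t=18s outcome=F: state=OPEN
  event#8 t=22s outcome=S: state=OPEN
  event#9 t=25s outcome=F: state=OPEN
  event#10 t=26s outcome=S: state=OPEN
  event#11 t=28s outcome=S: state=OPEN
  event#12 t=32s outcome=S: state=CLOSED
  event#13 t=33s outcome=S: state=CLOSED
  event#14 t=34s outcome=S: state=CLOSED
  event#15 t=35s outcome=S: state=CLOSED
  event#16 t=38s outcome=S: state=CLOSED
  event#17 t=40s outcome=S: state=CLOSED
  event#18 t=42s outcome=S: state=CLOSED
  event#19 t=45s outcome=F: state=CLOSED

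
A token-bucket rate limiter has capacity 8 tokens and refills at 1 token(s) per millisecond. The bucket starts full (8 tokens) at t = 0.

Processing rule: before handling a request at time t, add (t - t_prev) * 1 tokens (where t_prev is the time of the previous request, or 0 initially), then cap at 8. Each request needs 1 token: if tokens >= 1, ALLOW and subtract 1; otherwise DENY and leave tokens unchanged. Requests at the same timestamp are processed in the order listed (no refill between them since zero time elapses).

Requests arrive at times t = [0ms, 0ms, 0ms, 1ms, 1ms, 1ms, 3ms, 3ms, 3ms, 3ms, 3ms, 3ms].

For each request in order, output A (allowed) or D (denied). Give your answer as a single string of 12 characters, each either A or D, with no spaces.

Simulating step by step:
  req#1 t=0ms: ALLOW
  req#2 t=0ms: ALLOW
  req#3 t=0ms: ALLOW
  req#4 t=1ms: ALLOW
  req#5 t=1ms: ALLOW
  req#6 t=1ms: ALLOW
  req#7 t=3ms: ALLOW
  req#8 t=3ms: ALLOW
  req#9 t=3ms: ALLOW
  req#10 t=3ms: ALLOW
  req#11 t=3ms: ALLOW
  req#12 t=3ms: DENY

Answer: AAAAAAAAAAAD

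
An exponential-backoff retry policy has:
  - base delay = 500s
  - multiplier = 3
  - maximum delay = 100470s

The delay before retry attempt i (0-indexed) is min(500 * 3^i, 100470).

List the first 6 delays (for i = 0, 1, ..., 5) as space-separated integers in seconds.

Answer: 500 1500 4500 13500 40500 100470

Derivation:
Computing each delay:
  i=0: min(500*3^0, 100470) = 500
  i=1: min(500*3^1, 100470) = 1500
  i=2: min(500*3^2, 100470) = 4500
  i=3: min(500*3^3, 100470) = 13500
  i=4: min(500*3^4, 100470) = 40500
  i=5: min(500*3^5, 100470) = 100470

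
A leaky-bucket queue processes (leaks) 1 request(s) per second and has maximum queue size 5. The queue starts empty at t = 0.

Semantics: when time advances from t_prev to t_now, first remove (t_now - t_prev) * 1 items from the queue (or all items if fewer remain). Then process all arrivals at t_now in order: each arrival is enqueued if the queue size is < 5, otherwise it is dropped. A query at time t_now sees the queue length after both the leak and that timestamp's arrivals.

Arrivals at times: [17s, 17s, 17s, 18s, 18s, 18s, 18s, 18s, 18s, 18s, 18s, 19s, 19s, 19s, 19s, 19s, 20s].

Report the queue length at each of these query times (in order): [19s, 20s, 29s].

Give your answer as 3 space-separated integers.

Queue lengths at query times:
  query t=19s: backlog = 5
  query t=20s: backlog = 5
  query t=29s: backlog = 0

Answer: 5 5 0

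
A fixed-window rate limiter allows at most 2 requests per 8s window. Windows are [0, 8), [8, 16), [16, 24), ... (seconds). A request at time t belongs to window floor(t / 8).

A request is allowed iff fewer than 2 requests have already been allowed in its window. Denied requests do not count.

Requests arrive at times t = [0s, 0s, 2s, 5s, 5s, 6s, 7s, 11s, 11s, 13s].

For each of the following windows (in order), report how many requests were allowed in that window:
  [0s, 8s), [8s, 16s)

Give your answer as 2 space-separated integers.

Answer: 2 2

Derivation:
Processing requests:
  req#1 t=0s (window 0): ALLOW
  req#2 t=0s (window 0): ALLOW
  req#3 t=2s (window 0): DENY
  req#4 t=5s (window 0): DENY
  req#5 t=5s (window 0): DENY
  req#6 t=6s (window 0): DENY
  req#7 t=7s (window 0): DENY
  req#8 t=11s (window 1): ALLOW
  req#9 t=11s (window 1): ALLOW
  req#10 t=13s (window 1): DENY

Allowed counts by window: 2 2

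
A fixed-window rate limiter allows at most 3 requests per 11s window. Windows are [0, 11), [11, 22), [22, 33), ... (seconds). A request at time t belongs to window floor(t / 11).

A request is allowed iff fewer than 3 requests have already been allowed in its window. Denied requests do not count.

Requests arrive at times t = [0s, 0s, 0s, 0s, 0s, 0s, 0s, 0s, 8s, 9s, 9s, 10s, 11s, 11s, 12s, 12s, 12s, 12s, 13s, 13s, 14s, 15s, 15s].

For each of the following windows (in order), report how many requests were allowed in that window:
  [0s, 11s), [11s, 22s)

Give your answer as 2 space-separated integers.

Processing requests:
  req#1 t=0s (window 0): ALLOW
  req#2 t=0s (window 0): ALLOW
  req#3 t=0s (window 0): ALLOW
  req#4 t=0s (window 0): DENY
  req#5 t=0s (window 0): DENY
  req#6 t=0s (window 0): DENY
  req#7 t=0s (window 0): DENY
  req#8 t=0s (window 0): DENY
  req#9 t=8s (window 0): DENY
  req#10 t=9s (window 0): DENY
  req#11 t=9s (window 0): DENY
  req#12 t=10s (window 0): DENY
  req#13 t=11s (window 1): ALLOW
  req#14 t=11s (window 1): ALLOW
  req#15 t=12s (window 1): ALLOW
  req#16 t=12s (window 1): DENY
  req#17 t=12s (window 1): DENY
  req#18 t=12s (window 1): DENY
  req#19 t=13s (window 1): DENY
  req#20 t=13s (window 1): DENY
  req#21 t=14s (window 1): DENY
  req#22 t=15s (window 1): DENY
  req#23 t=15s (window 1): DENY

Allowed counts by window: 3 3

Answer: 3 3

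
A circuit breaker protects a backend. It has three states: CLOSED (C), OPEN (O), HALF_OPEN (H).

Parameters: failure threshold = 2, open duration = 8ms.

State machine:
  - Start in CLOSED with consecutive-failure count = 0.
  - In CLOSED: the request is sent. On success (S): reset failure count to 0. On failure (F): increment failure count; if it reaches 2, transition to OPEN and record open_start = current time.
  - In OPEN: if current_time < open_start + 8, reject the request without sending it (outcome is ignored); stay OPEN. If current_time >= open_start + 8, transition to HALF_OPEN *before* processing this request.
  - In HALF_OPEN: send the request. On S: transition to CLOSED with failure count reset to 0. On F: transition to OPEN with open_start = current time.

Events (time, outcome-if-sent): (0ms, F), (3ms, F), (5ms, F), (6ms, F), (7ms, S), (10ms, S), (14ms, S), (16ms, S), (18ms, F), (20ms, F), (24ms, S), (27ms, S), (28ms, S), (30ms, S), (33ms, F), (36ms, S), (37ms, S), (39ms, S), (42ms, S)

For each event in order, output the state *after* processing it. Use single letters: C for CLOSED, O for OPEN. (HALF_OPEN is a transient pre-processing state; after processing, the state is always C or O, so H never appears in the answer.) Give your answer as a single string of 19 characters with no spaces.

Answer: COOOOOCCCOOOCCCCCCC

Derivation:
State after each event:
  event#1 t=0ms outcome=F: state=CLOSED
  event#2 t=3ms outcome=F: state=OPEN
  event#3 t=5ms outcome=F: state=OPEN
  event#4 t=6ms outcome=F: state=OPEN
  event#5 t=7ms outcome=S: state=OPEN
  event#6 t=10ms outcome=S: state=OPEN
  event#7 t=14ms outcome=S: state=CLOSED
  event#8 t=16ms outcome=S: state=CLOSED
  event#9 t=18ms outcome=F: state=CLOSED
  event#10 t=20ms outcome=F: state=OPEN
  event#11 t=24ms outcome=S: state=OPEN
  event#12 t=27ms outcome=S: state=OPEN
  event#13 t=28ms outcome=S: state=CLOSED
  event#14 t=30ms outcome=S: state=CLOSED
  event#15 t=33ms outcome=F: state=CLOSED
  event#16 t=36ms outcome=S: state=CLOSED
  event#17 t=37ms outcome=S: state=CLOSED
  event#18 t=39ms outcome=S: state=CLOSED
  event#19 t=42ms outcome=S: state=CLOSED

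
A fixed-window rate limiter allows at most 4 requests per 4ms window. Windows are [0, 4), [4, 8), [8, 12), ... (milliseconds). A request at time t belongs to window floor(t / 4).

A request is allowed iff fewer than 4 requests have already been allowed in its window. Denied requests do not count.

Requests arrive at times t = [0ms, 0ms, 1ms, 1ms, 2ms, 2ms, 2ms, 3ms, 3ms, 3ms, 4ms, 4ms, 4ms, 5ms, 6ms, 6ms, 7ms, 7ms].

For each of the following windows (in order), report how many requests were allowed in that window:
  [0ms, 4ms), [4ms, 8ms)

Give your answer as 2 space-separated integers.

Processing requests:
  req#1 t=0ms (window 0): ALLOW
  req#2 t=0ms (window 0): ALLOW
  req#3 t=1ms (window 0): ALLOW
  req#4 t=1ms (window 0): ALLOW
  req#5 t=2ms (window 0): DENY
  req#6 t=2ms (window 0): DENY
  req#7 t=2ms (window 0): DENY
  req#8 t=3ms (window 0): DENY
  req#9 t=3ms (window 0): DENY
  req#10 t=3ms (window 0): DENY
  req#11 t=4ms (window 1): ALLOW
  req#12 t=4ms (window 1): ALLOW
  req#13 t=4ms (window 1): ALLOW
  req#14 t=5ms (window 1): ALLOW
  req#15 t=6ms (window 1): DENY
  req#16 t=6ms (window 1): DENY
  req#17 t=7ms (window 1): DENY
  req#18 t=7ms (window 1): DENY

Allowed counts by window: 4 4

Answer: 4 4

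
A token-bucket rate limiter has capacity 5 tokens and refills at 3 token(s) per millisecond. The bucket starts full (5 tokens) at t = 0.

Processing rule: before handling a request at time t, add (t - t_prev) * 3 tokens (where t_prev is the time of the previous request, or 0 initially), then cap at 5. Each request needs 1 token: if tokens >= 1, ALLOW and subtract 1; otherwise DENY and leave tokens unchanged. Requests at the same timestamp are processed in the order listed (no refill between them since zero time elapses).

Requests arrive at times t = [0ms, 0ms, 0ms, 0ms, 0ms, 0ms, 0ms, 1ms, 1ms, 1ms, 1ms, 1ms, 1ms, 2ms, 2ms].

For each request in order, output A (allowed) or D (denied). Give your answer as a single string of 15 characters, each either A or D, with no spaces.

Answer: AAAAADDAAADDDAA

Derivation:
Simulating step by step:
  req#1 t=0ms: ALLOW
  req#2 t=0ms: ALLOW
  req#3 t=0ms: ALLOW
  req#4 t=0ms: ALLOW
  req#5 t=0ms: ALLOW
  req#6 t=0ms: DENY
  req#7 t=0ms: DENY
  req#8 t=1ms: ALLOW
  req#9 t=1ms: ALLOW
  req#10 t=1ms: ALLOW
  req#11 t=1ms: DENY
  req#12 t=1ms: DENY
  req#13 t=1ms: DENY
  req#14 t=2ms: ALLOW
  req#15 t=2ms: ALLOW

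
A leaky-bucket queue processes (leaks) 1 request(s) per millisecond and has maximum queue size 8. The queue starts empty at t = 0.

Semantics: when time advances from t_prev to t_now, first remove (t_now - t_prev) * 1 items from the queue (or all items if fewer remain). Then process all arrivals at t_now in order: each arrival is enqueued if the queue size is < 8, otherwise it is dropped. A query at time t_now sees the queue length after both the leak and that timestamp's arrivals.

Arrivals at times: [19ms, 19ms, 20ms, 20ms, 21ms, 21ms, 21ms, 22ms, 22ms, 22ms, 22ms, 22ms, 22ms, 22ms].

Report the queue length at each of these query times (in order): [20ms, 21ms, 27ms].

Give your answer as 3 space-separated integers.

Queue lengths at query times:
  query t=20ms: backlog = 3
  query t=21ms: backlog = 5
  query t=27ms: backlog = 3

Answer: 3 5 3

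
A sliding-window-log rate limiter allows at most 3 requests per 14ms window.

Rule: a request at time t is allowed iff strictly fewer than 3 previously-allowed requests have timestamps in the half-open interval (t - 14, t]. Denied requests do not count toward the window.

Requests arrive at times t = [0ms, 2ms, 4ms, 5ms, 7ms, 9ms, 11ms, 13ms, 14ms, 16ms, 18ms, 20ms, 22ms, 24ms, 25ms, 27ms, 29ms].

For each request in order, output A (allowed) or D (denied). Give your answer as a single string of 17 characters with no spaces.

Tracking allowed requests in the window:
  req#1 t=0ms: ALLOW
  req#2 t=2ms: ALLOW
  req#3 t=4ms: ALLOW
  req#4 t=5ms: DENY
  req#5 t=7ms: DENY
  req#6 t=9ms: DENY
  req#7 t=11ms: DENY
  req#8 t=13ms: DENY
  req#9 t=14ms: ALLOW
  req#10 t=16ms: ALLOW
  req#11 t=18ms: ALLOW
  req#12 t=20ms: DENY
  req#13 t=22ms: DENY
  req#14 t=24ms: DENY
  req#15 t=25ms: DENY
  req#16 t=27ms: DENY
  req#17 t=29ms: ALLOW

Answer: AAADDDDDAAADDDDDA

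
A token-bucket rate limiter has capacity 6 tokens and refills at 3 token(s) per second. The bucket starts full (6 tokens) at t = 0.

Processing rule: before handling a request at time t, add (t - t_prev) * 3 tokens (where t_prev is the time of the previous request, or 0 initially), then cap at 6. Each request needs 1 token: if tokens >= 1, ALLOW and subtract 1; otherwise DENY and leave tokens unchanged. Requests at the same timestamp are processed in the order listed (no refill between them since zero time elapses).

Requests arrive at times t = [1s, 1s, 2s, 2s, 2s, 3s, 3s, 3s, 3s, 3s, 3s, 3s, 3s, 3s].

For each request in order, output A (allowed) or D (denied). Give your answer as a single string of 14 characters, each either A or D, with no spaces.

Answer: AAAAAAAAAAADDD

Derivation:
Simulating step by step:
  req#1 t=1s: ALLOW
  req#2 t=1s: ALLOW
  req#3 t=2s: ALLOW
  req#4 t=2s: ALLOW
  req#5 t=2s: ALLOW
  req#6 t=3s: ALLOW
  req#7 t=3s: ALLOW
  req#8 t=3s: ALLOW
  req#9 t=3s: ALLOW
  req#10 t=3s: ALLOW
  req#11 t=3s: ALLOW
  req#12 t=3s: DENY
  req#13 t=3s: DENY
  req#14 t=3s: DENY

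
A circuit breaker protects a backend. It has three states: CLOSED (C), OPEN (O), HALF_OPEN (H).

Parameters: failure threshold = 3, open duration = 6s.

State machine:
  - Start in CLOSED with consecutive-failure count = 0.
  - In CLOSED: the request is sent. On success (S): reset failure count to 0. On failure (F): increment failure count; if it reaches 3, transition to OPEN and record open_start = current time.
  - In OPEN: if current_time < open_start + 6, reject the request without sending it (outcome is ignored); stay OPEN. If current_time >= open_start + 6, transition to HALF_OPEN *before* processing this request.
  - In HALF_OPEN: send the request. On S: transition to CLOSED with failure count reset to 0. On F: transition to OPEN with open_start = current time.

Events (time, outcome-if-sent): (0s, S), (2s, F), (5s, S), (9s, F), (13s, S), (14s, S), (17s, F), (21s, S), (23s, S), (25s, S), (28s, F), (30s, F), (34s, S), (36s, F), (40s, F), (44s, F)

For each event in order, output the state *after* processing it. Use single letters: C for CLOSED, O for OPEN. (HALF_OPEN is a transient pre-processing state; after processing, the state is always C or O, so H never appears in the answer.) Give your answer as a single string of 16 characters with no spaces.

State after each event:
  event#1 t=0s outcome=S: state=CLOSED
  event#2 t=2s outcome=F: state=CLOSED
  event#3 t=5s outcome=S: state=CLOSED
  event#4 t=9s outcome=F: state=CLOSED
  event#5 t=13s outcome=S: state=CLOSED
  event#6 t=14s outcome=S: state=CLOSED
  event#7 t=17s outcome=F: state=CLOSED
  event#8 t=21s outcome=S: state=CLOSED
  event#9 t=23s outcome=S: state=CLOSED
  event#10 t=25s outcome=S: state=CLOSED
  event#11 t=28s outcome=F: state=CLOSED
  event#12 t=30s outcome=F: state=CLOSED
  event#13 t=34s outcome=S: state=CLOSED
  event#14 t=36s outcome=F: state=CLOSED
  event#15 t=40s outcome=F: state=CLOSED
  event#16 t=44s outcome=F: state=OPEN

Answer: CCCCCCCCCCCCCCCO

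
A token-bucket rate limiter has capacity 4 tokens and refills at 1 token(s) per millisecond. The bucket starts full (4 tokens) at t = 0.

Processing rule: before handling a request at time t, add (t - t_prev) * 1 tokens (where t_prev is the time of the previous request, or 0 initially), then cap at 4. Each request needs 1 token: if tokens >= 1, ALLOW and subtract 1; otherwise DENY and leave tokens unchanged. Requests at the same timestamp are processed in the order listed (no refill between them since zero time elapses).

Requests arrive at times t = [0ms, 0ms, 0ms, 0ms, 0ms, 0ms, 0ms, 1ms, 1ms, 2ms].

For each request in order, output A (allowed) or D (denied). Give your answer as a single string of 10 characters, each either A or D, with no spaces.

Simulating step by step:
  req#1 t=0ms: ALLOW
  req#2 t=0ms: ALLOW
  req#3 t=0ms: ALLOW
  req#4 t=0ms: ALLOW
  req#5 t=0ms: DENY
  req#6 t=0ms: DENY
  req#7 t=0ms: DENY
  req#8 t=1ms: ALLOW
  req#9 t=1ms: DENY
  req#10 t=2ms: ALLOW

Answer: AAAADDDADA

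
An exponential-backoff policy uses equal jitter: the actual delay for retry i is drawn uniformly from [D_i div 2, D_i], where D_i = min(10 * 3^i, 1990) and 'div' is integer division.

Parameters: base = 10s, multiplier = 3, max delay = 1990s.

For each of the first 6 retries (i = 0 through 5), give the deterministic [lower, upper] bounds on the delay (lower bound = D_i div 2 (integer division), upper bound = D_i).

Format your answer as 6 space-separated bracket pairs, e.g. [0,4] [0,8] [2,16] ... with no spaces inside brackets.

Computing bounds per retry:
  i=0: D_i=min(10*3^0,1990)=10, bounds=[5,10]
  i=1: D_i=min(10*3^1,1990)=30, bounds=[15,30]
  i=2: D_i=min(10*3^2,1990)=90, bounds=[45,90]
  i=3: D_i=min(10*3^3,1990)=270, bounds=[135,270]
  i=4: D_i=min(10*3^4,1990)=810, bounds=[405,810]
  i=5: D_i=min(10*3^5,1990)=1990, bounds=[995,1990]

Answer: [5,10] [15,30] [45,90] [135,270] [405,810] [995,1990]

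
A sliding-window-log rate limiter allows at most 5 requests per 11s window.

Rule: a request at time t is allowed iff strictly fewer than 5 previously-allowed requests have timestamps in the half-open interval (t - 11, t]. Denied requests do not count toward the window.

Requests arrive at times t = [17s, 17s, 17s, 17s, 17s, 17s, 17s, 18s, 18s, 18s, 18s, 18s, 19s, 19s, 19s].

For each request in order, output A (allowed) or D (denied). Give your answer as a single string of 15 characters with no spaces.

Answer: AAAAADDDDDDDDDD

Derivation:
Tracking allowed requests in the window:
  req#1 t=17s: ALLOW
  req#2 t=17s: ALLOW
  req#3 t=17s: ALLOW
  req#4 t=17s: ALLOW
  req#5 t=17s: ALLOW
  req#6 t=17s: DENY
  req#7 t=17s: DENY
  req#8 t=18s: DENY
  req#9 t=18s: DENY
  req#10 t=18s: DENY
  req#11 t=18s: DENY
  req#12 t=18s: DENY
  req#13 t=19s: DENY
  req#14 t=19s: DENY
  req#15 t=19s: DENY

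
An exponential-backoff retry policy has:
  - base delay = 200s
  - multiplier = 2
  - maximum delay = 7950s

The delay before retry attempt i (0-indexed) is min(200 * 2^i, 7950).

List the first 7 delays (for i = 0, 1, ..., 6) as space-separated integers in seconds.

Answer: 200 400 800 1600 3200 6400 7950

Derivation:
Computing each delay:
  i=0: min(200*2^0, 7950) = 200
  i=1: min(200*2^1, 7950) = 400
  i=2: min(200*2^2, 7950) = 800
  i=3: min(200*2^3, 7950) = 1600
  i=4: min(200*2^4, 7950) = 3200
  i=5: min(200*2^5, 7950) = 6400
  i=6: min(200*2^6, 7950) = 7950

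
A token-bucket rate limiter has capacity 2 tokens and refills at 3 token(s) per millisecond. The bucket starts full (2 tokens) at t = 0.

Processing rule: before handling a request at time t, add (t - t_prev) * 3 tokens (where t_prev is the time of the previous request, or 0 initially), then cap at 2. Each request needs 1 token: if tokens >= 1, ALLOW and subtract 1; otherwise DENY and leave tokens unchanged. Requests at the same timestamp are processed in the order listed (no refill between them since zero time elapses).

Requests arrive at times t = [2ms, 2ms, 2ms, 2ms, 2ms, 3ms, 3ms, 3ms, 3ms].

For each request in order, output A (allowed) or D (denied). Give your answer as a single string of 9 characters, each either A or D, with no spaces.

Simulating step by step:
  req#1 t=2ms: ALLOW
  req#2 t=2ms: ALLOW
  req#3 t=2ms: DENY
  req#4 t=2ms: DENY
  req#5 t=2ms: DENY
  req#6 t=3ms: ALLOW
  req#7 t=3ms: ALLOW
  req#8 t=3ms: DENY
  req#9 t=3ms: DENY

Answer: AADDDAADD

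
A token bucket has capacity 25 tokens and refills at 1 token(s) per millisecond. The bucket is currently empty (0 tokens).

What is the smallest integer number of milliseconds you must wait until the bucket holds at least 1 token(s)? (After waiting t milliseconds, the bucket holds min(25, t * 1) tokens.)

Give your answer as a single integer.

Answer: 1

Derivation:
Need t * 1 >= 1, so t >= 1/1.
Smallest integer t = ceil(1/1) = 1.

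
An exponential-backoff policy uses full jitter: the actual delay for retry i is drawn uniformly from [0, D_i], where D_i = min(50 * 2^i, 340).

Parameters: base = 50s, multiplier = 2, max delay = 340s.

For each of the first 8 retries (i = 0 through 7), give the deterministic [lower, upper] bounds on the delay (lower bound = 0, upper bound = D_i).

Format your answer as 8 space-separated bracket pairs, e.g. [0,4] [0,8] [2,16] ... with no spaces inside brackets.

Computing bounds per retry:
  i=0: D_i=min(50*2^0,340)=50, bounds=[0,50]
  i=1: D_i=min(50*2^1,340)=100, bounds=[0,100]
  i=2: D_i=min(50*2^2,340)=200, bounds=[0,200]
  i=3: D_i=min(50*2^3,340)=340, bounds=[0,340]
  i=4: D_i=min(50*2^4,340)=340, bounds=[0,340]
  i=5: D_i=min(50*2^5,340)=340, bounds=[0,340]
  i=6: D_i=min(50*2^6,340)=340, bounds=[0,340]
  i=7: D_i=min(50*2^7,340)=340, bounds=[0,340]

Answer: [0,50] [0,100] [0,200] [0,340] [0,340] [0,340] [0,340] [0,340]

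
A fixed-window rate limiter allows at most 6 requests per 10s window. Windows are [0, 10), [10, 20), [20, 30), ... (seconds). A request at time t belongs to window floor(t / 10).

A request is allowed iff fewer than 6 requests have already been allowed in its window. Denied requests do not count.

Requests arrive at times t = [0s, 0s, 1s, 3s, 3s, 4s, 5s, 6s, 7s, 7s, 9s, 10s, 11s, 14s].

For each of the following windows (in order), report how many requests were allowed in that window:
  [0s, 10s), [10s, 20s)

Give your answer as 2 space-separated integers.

Processing requests:
  req#1 t=0s (window 0): ALLOW
  req#2 t=0s (window 0): ALLOW
  req#3 t=1s (window 0): ALLOW
  req#4 t=3s (window 0): ALLOW
  req#5 t=3s (window 0): ALLOW
  req#6 t=4s (window 0): ALLOW
  req#7 t=5s (window 0): DENY
  req#8 t=6s (window 0): DENY
  req#9 t=7s (window 0): DENY
  req#10 t=7s (window 0): DENY
  req#11 t=9s (window 0): DENY
  req#12 t=10s (window 1): ALLOW
  req#13 t=11s (window 1): ALLOW
  req#14 t=14s (window 1): ALLOW

Allowed counts by window: 6 3

Answer: 6 3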